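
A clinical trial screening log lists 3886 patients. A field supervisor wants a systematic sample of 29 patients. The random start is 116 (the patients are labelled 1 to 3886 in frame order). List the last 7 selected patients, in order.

k = N/n = 3886/29 = 134
23rd selection = 116 + 22×134 = 3064
24th: 3064 + 134 = 3198
25th: 3198 + 134 = 3332
26th: 3332 + 134 = 3466
27th: 3466 + 134 = 3600
28th: 3600 + 134 = 3734
29th: 3734 + 134 = 3868

3064, 3198, 3332, 3466, 3600, 3734, 3868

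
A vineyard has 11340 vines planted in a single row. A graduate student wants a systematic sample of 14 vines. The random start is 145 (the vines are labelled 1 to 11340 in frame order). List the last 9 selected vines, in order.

k = N/n = 11340/14 = 810
6th selection = 145 + 5×810 = 4195
7th: 4195 + 810 = 5005
8th: 5005 + 810 = 5815
9th: 5815 + 810 = 6625
10th: 6625 + 810 = 7435
11th: 7435 + 810 = 8245
12th: 8245 + 810 = 9055
13th: 9055 + 810 = 9865
14th: 9865 + 810 = 10675

4195, 5005, 5815, 6625, 7435, 8245, 9055, 9865, 10675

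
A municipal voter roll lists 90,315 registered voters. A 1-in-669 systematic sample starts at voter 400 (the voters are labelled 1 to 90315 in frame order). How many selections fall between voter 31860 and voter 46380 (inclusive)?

21

k = 669
First selection ≥ 31860: 400 + ⌈(31860−400)/669⌉·669 = 400 + 48×669 = 32512
Last selection ≤ 46380: 400 + ⌊(46380−400)/669⌋·669 = 400 + 68×669 = 45892
Count = 68 − 48 + 1 = 21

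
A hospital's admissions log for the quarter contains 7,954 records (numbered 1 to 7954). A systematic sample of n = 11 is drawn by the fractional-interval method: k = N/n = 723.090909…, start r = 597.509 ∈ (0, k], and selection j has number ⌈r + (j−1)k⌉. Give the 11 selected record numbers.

598, 1321, 2044, 2767, 3490, 4213, 4937, 5660, 6383, 7106, 7829

j=1: r + 0k = 597.509 → ⌈·⌉ = 598
j=2: r + 1k = 1320.599909… → ⌈·⌉ = 1321
j=3: r + 2k = 2043.690818… → ⌈·⌉ = 2044
j=4: r + 3k = 2766.781727… → ⌈·⌉ = 2767
j=5: r + 4k = 3489.872636… → ⌈·⌉ = 3490
j=6: r + 5k = 4212.963545… → ⌈·⌉ = 4213
j=7: r + 6k = 4936.054454… → ⌈·⌉ = 4937
j=8: r + 7k = 5659.145363… → ⌈·⌉ = 5660
j=9: r + 8k = 6382.236272… → ⌈·⌉ = 6383
j=10: r + 9k = 7105.327181… → ⌈·⌉ = 7106
j=11: r + 10k = 7828.418090… → ⌈·⌉ = 7829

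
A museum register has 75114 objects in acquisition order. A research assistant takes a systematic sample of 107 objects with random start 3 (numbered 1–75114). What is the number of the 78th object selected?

54057

k = 75114/107 = 702
78th selection = r + (78−1)·k = 3 + 77×702 = 3 + 54054 = 54057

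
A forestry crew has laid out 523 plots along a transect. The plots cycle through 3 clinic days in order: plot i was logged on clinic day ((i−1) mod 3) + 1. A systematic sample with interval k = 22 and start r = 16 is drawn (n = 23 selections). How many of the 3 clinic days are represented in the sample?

Consecutive selections differ by k = 22, so their clinic day numbers differ by 22 mod 3 = 1.
gcd(22, 3) = 1, so the sample visits 3/1 = 3 distinct residues mod 3.
Start 16 is clinic day 1; the clinic days hit are 1, 2, 3.

3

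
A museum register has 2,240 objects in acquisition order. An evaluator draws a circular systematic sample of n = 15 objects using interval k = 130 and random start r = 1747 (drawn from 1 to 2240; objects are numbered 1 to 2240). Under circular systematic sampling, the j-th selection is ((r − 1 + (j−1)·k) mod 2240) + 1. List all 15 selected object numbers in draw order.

1747, 1877, 2007, 2137, 27, 157, 287, 417, 547, 677, 807, 937, 1067, 1197, 1327

Selection 1: 1747
Selection 2: 1747 + 130 = 1877
Selection 3: 1877 + 130 = 2007
Selection 4: 2007 + 130 = 2137
Selection 5: 2137 + 130 = 2267 → 2267 − 2240 = 27
Selection 6: 27 + 130 = 157
Selection 7: 157 + 130 = 287
Selection 8: 287 + 130 = 417
Selection 9: 417 + 130 = 547
Selection 10: 547 + 130 = 677
Selection 11: 677 + 130 = 807
Selection 12: 807 + 130 = 937
Selection 13: 937 + 130 = 1067
Selection 14: 1067 + 130 = 1197
Selection 15: 1197 + 130 = 1327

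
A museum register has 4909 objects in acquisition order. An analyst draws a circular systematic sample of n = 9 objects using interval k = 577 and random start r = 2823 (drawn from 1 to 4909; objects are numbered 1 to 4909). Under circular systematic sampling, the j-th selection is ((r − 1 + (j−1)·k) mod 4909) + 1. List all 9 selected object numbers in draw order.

Selection 1: 2823
Selection 2: 2823 + 577 = 3400
Selection 3: 3400 + 577 = 3977
Selection 4: 3977 + 577 = 4554
Selection 5: 4554 + 577 = 5131 → 5131 − 4909 = 222
Selection 6: 222 + 577 = 799
Selection 7: 799 + 577 = 1376
Selection 8: 1376 + 577 = 1953
Selection 9: 1953 + 577 = 2530

2823, 3400, 3977, 4554, 222, 799, 1376, 1953, 2530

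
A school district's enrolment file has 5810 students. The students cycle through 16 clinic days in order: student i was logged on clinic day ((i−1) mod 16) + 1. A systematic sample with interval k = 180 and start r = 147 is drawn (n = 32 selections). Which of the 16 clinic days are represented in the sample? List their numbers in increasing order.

Consecutive selections differ by k = 180, so their clinic day numbers differ by 180 mod 16 = 4.
gcd(180, 16) = 4, so the sample visits 16/4 = 4 distinct residues mod 16.
Start 147 is clinic day 3; the clinic days hit are 3, 7, 11, 15.

3, 7, 11, 15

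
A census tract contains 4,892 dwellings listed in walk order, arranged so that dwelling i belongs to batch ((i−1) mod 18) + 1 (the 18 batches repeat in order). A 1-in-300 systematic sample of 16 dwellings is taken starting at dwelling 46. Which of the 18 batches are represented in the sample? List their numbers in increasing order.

4, 10, 16

Consecutive selections differ by k = 300, so their batch numbers differ by 300 mod 18 = 12.
gcd(300, 18) = 6, so the sample visits 18/6 = 3 distinct residues mod 18.
Start 46 is batch 10; the batches hit are 4, 10, 16.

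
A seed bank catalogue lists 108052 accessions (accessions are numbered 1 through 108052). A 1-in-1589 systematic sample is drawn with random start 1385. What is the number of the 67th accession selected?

k = 1589
67th selection = r + (67−1)·k = 1385 + 66×1589 = 1385 + 104874 = 106259

106259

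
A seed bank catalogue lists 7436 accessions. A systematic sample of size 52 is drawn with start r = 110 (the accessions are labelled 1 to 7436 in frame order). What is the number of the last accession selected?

7403

k = 7436/52 = 143
52nd selection = r + (52−1)·k = 110 + 51×143 = 110 + 7293 = 7403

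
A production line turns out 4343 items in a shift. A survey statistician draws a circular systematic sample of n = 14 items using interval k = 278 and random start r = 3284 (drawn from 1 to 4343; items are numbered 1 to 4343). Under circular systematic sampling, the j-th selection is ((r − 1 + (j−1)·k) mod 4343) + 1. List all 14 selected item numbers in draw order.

Selection 1: 3284
Selection 2: 3284 + 278 = 3562
Selection 3: 3562 + 278 = 3840
Selection 4: 3840 + 278 = 4118
Selection 5: 4118 + 278 = 4396 → 4396 − 4343 = 53
Selection 6: 53 + 278 = 331
Selection 7: 331 + 278 = 609
Selection 8: 609 + 278 = 887
Selection 9: 887 + 278 = 1165
Selection 10: 1165 + 278 = 1443
Selection 11: 1443 + 278 = 1721
Selection 12: 1721 + 278 = 1999
Selection 13: 1999 + 278 = 2277
Selection 14: 2277 + 278 = 2555

3284, 3562, 3840, 4118, 53, 331, 609, 887, 1165, 1443, 1721, 1999, 2277, 2555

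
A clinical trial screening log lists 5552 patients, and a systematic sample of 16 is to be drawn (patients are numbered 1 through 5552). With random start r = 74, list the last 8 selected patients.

k = N/n = 5552/16 = 347
9th selection = 74 + 8×347 = 2850
10th: 2850 + 347 = 3197
11th: 3197 + 347 = 3544
12th: 3544 + 347 = 3891
13th: 3891 + 347 = 4238
14th: 4238 + 347 = 4585
15th: 4585 + 347 = 4932
16th: 4932 + 347 = 5279

2850, 3197, 3544, 3891, 4238, 4585, 4932, 5279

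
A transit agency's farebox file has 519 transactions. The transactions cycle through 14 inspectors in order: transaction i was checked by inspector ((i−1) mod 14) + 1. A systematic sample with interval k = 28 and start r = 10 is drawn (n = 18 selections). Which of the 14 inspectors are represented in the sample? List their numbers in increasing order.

Consecutive selections differ by k = 28, so their inspector numbers differ by 28 mod 14 = 0.
gcd(28, 14) = 14, so the sample visits 14/14 = 1 distinct residues mod 14.
Start 10 is inspector 10; the inspectors hit are 10.

10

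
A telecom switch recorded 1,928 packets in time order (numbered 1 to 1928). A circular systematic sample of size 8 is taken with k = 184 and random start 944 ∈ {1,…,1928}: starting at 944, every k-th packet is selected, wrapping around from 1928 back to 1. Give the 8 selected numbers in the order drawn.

944, 1128, 1312, 1496, 1680, 1864, 120, 304

Selection 1: 944
Selection 2: 944 + 184 = 1128
Selection 3: 1128 + 184 = 1312
Selection 4: 1312 + 184 = 1496
Selection 5: 1496 + 184 = 1680
Selection 6: 1680 + 184 = 1864
Selection 7: 1864 + 184 = 2048 → 2048 − 1928 = 120
Selection 8: 120 + 184 = 304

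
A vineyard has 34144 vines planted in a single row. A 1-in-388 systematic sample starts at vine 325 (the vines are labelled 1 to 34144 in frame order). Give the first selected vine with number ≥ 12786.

13129

k = 388
Steps past start: ⌈(12786 − 325)/388⌉ = ⌈12461/388⌉ = 33
Selected vine: 325 + 33×388 = 13129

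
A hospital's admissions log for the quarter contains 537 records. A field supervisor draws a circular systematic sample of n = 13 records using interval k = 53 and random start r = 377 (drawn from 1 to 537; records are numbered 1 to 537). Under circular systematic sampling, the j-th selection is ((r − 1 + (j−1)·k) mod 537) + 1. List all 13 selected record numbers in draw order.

Selection 1: 377
Selection 2: 377 + 53 = 430
Selection 3: 430 + 53 = 483
Selection 4: 483 + 53 = 536
Selection 5: 536 + 53 = 589 → 589 − 537 = 52
Selection 6: 52 + 53 = 105
Selection 7: 105 + 53 = 158
Selection 8: 158 + 53 = 211
Selection 9: 211 + 53 = 264
Selection 10: 264 + 53 = 317
Selection 11: 317 + 53 = 370
Selection 12: 370 + 53 = 423
Selection 13: 423 + 53 = 476

377, 430, 483, 536, 52, 105, 158, 211, 264, 317, 370, 423, 476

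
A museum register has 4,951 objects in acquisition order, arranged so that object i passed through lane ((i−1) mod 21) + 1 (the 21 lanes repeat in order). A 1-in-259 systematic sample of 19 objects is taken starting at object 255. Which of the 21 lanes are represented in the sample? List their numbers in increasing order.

3, 10, 17

Consecutive selections differ by k = 259, so their lane numbers differ by 259 mod 21 = 7.
gcd(259, 21) = 7, so the sample visits 21/7 = 3 distinct residues mod 21.
Start 255 is lane 3; the lanes hit are 3, 10, 17.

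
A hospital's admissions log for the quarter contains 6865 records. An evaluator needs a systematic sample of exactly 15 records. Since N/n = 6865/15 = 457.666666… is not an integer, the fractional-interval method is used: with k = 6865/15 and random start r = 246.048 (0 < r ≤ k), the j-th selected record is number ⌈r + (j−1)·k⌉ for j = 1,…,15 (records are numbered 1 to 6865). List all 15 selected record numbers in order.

247, 704, 1162, 1620, 2077, 2535, 2993, 3450, 3908, 4366, 4823, 5281, 5739, 6196, 6654

j=1: r + 0k = 246.048 → ⌈·⌉ = 247
j=2: r + 1k = 703.714666… → ⌈·⌉ = 704
j=3: r + 2k = 1161.381333… → ⌈·⌉ = 1162
j=4: r + 3k = 1619.048 → ⌈·⌉ = 1620
j=5: r + 4k = 2076.714666… → ⌈·⌉ = 2077
j=6: r + 5k = 2534.381333… → ⌈·⌉ = 2535
j=7: r + 6k = 2992.048 → ⌈·⌉ = 2993
j=8: r + 7k = 3449.714666… → ⌈·⌉ = 3450
j=9: r + 8k = 3907.381333… → ⌈·⌉ = 3908
j=10: r + 9k = 4365.048 → ⌈·⌉ = 4366
j=11: r + 10k = 4822.714666… → ⌈·⌉ = 4823
j=12: r + 11k = 5280.381333… → ⌈·⌉ = 5281
j=13: r + 12k = 5738.048 → ⌈·⌉ = 5739
j=14: r + 13k = 6195.714666… → ⌈·⌉ = 6196
j=15: r + 14k = 6653.381333… → ⌈·⌉ = 6654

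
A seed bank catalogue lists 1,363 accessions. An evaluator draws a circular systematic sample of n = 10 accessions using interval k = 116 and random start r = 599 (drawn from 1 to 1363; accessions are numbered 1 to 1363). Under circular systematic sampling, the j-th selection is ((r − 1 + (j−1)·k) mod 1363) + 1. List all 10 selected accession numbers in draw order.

599, 715, 831, 947, 1063, 1179, 1295, 48, 164, 280

Selection 1: 599
Selection 2: 599 + 116 = 715
Selection 3: 715 + 116 = 831
Selection 4: 831 + 116 = 947
Selection 5: 947 + 116 = 1063
Selection 6: 1063 + 116 = 1179
Selection 7: 1179 + 116 = 1295
Selection 8: 1295 + 116 = 1411 → 1411 − 1363 = 48
Selection 9: 48 + 116 = 164
Selection 10: 164 + 116 = 280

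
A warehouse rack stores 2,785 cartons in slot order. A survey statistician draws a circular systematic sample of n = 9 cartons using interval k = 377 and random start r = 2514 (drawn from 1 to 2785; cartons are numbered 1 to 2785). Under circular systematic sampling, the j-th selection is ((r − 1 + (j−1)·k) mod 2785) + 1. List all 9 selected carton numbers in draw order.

Selection 1: 2514
Selection 2: 2514 + 377 = 2891 → 2891 − 2785 = 106
Selection 3: 106 + 377 = 483
Selection 4: 483 + 377 = 860
Selection 5: 860 + 377 = 1237
Selection 6: 1237 + 377 = 1614
Selection 7: 1614 + 377 = 1991
Selection 8: 1991 + 377 = 2368
Selection 9: 2368 + 377 = 2745

2514, 106, 483, 860, 1237, 1614, 1991, 2368, 2745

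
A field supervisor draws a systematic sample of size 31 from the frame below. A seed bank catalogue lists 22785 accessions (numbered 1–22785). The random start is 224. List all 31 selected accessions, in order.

k = N/n = 22785/31 = 735
accession 1: 224
accession 2: 224 + 735 = 959
accession 3: 959 + 735 = 1694
accession 4: 1694 + 735 = 2429
accession 5: 2429 + 735 = 3164
accession 6: 3164 + 735 = 3899
accession 7: 3899 + 735 = 4634
accession 8: 4634 + 735 = 5369
accession 9: 5369 + 735 = 6104
accession 10: 6104 + 735 = 6839
accession 11: 6839 + 735 = 7574
accession 12: 7574 + 735 = 8309
accession 13: 8309 + 735 = 9044
accession 14: 9044 + 735 = 9779
accession 15: 9779 + 735 = 10514
accession 16: 10514 + 735 = 11249
accession 17: 11249 + 735 = 11984
accession 18: 11984 + 735 = 12719
accession 19: 12719 + 735 = 13454
accession 20: 13454 + 735 = 14189
accession 21: 14189 + 735 = 14924
accession 22: 14924 + 735 = 15659
accession 23: 15659 + 735 = 16394
accession 24: 16394 + 735 = 17129
accession 25: 17129 + 735 = 17864
accession 26: 17864 + 735 = 18599
accession 27: 18599 + 735 = 19334
accession 28: 19334 + 735 = 20069
accession 29: 20069 + 735 = 20804
accession 30: 20804 + 735 = 21539
accession 31: 21539 + 735 = 22274

224, 959, 1694, 2429, 3164, 3899, 4634, 5369, 6104, 6839, 7574, 8309, 9044, 9779, 10514, 11249, 11984, 12719, 13454, 14189, 14924, 15659, 16394, 17129, 17864, 18599, 19334, 20069, 20804, 21539, 22274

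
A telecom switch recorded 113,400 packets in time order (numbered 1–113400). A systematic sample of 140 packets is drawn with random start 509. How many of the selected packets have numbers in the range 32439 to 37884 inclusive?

7

k = 113400/140 = 810
First selection ≥ 32439: 509 + ⌈(32439−509)/810⌉·810 = 509 + 40×810 = 32909
Last selection ≤ 37884: 509 + ⌊(37884−509)/810⌋·810 = 509 + 46×810 = 37769
Count = 46 − 40 + 1 = 7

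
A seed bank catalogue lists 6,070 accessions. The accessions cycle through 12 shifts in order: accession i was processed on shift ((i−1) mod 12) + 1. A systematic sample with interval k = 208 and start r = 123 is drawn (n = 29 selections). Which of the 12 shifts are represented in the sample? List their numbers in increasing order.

3, 7, 11

Consecutive selections differ by k = 208, so their shift numbers differ by 208 mod 12 = 4.
gcd(208, 12) = 4, so the sample visits 12/4 = 3 distinct residues mod 12.
Start 123 is shift 3; the shifts hit are 3, 7, 11.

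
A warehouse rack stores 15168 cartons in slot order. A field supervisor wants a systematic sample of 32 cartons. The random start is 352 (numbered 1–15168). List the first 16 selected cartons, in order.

k = N/n = 15168/32 = 474
carton 1: 352
carton 2: 352 + 474 = 826
carton 3: 826 + 474 = 1300
carton 4: 1300 + 474 = 1774
carton 5: 1774 + 474 = 2248
carton 6: 2248 + 474 = 2722
carton 7: 2722 + 474 = 3196
carton 8: 3196 + 474 = 3670
carton 9: 3670 + 474 = 4144
carton 10: 4144 + 474 = 4618
carton 11: 4618 + 474 = 5092
carton 12: 5092 + 474 = 5566
carton 13: 5566 + 474 = 6040
carton 14: 6040 + 474 = 6514
carton 15: 6514 + 474 = 6988
carton 16: 6988 + 474 = 7462

352, 826, 1300, 1774, 2248, 2722, 3196, 3670, 4144, 4618, 5092, 5566, 6040, 6514, 6988, 7462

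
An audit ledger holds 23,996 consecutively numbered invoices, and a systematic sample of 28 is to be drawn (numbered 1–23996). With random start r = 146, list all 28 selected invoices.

k = N/n = 23996/28 = 857
invoice 1: 146
invoice 2: 146 + 857 = 1003
invoice 3: 1003 + 857 = 1860
invoice 4: 1860 + 857 = 2717
invoice 5: 2717 + 857 = 3574
invoice 6: 3574 + 857 = 4431
invoice 7: 4431 + 857 = 5288
invoice 8: 5288 + 857 = 6145
invoice 9: 6145 + 857 = 7002
invoice 10: 7002 + 857 = 7859
invoice 11: 7859 + 857 = 8716
invoice 12: 8716 + 857 = 9573
invoice 13: 9573 + 857 = 10430
invoice 14: 10430 + 857 = 11287
invoice 15: 11287 + 857 = 12144
invoice 16: 12144 + 857 = 13001
invoice 17: 13001 + 857 = 13858
invoice 18: 13858 + 857 = 14715
invoice 19: 14715 + 857 = 15572
invoice 20: 15572 + 857 = 16429
invoice 21: 16429 + 857 = 17286
invoice 22: 17286 + 857 = 18143
invoice 23: 18143 + 857 = 19000
invoice 24: 19000 + 857 = 19857
invoice 25: 19857 + 857 = 20714
invoice 26: 20714 + 857 = 21571
invoice 27: 21571 + 857 = 22428
invoice 28: 22428 + 857 = 23285

146, 1003, 1860, 2717, 3574, 4431, 5288, 6145, 7002, 7859, 8716, 9573, 10430, 11287, 12144, 13001, 13858, 14715, 15572, 16429, 17286, 18143, 19000, 19857, 20714, 21571, 22428, 23285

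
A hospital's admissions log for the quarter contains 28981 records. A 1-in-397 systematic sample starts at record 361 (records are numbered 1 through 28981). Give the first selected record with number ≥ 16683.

k = 397
Steps past start: ⌈(16683 − 361)/397⌉ = ⌈16322/397⌉ = 42
Selected record: 361 + 42×397 = 17035

17035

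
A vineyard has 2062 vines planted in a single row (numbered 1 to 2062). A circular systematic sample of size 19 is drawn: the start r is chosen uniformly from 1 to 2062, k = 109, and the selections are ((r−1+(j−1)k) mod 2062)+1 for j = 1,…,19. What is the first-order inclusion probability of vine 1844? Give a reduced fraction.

For each position j, as r ranges over 1…2062 the j-th selection hits every vine exactly once, so vine 1844 is selected for exactly 19 of the 2062 starts.
Inclusion probability = 19/2062.

19/2062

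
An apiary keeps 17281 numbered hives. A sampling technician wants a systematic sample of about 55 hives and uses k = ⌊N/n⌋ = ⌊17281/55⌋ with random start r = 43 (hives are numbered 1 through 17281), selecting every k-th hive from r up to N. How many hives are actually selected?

55

k = ⌊17281/55⌋ = 314
Achieved size = ⌊(17281 − 43)/314⌋ + 1 = ⌊17238/314⌋ + 1 = 54 + 1 = 55
(last selection: 43 + 54×314 = 16999 ≤ 17281; next would be 17313 > 17281)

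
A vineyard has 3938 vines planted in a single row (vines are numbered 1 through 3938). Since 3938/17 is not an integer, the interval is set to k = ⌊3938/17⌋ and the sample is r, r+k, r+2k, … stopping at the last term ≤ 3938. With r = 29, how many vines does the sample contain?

17

k = ⌊3938/17⌋ = 231
Achieved size = ⌊(3938 − 29)/231⌋ + 1 = ⌊3909/231⌋ + 1 = 16 + 1 = 17
(last selection: 29 + 16×231 = 3725 ≤ 3938; next would be 3956 > 3938)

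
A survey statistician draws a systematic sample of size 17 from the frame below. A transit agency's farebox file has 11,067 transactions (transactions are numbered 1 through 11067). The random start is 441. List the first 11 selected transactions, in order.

441, 1092, 1743, 2394, 3045, 3696, 4347, 4998, 5649, 6300, 6951

k = N/n = 11067/17 = 651
transaction 1: 441
transaction 2: 441 + 651 = 1092
transaction 3: 1092 + 651 = 1743
transaction 4: 1743 + 651 = 2394
transaction 5: 2394 + 651 = 3045
transaction 6: 3045 + 651 = 3696
transaction 7: 3696 + 651 = 4347
transaction 8: 4347 + 651 = 4998
transaction 9: 4998 + 651 = 5649
transaction 10: 5649 + 651 = 6300
transaction 11: 6300 + 651 = 6951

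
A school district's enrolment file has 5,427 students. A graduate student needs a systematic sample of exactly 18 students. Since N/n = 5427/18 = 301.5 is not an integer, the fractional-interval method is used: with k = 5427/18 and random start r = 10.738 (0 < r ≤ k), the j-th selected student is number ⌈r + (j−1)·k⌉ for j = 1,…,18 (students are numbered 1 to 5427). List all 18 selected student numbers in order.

j=1: r + 0k = 10.738 → ⌈·⌉ = 11
j=2: r + 1k = 312.238 → ⌈·⌉ = 313
j=3: r + 2k = 613.738 → ⌈·⌉ = 614
j=4: r + 3k = 915.238 → ⌈·⌉ = 916
j=5: r + 4k = 1216.738 → ⌈·⌉ = 1217
j=6: r + 5k = 1518.238 → ⌈·⌉ = 1519
j=7: r + 6k = 1819.738 → ⌈·⌉ = 1820
j=8: r + 7k = 2121.238 → ⌈·⌉ = 2122
j=9: r + 8k = 2422.738 → ⌈·⌉ = 2423
j=10: r + 9k = 2724.238 → ⌈·⌉ = 2725
j=11: r + 10k = 3025.738 → ⌈·⌉ = 3026
j=12: r + 11k = 3327.238 → ⌈·⌉ = 3328
j=13: r + 12k = 3628.738 → ⌈·⌉ = 3629
j=14: r + 13k = 3930.238 → ⌈·⌉ = 3931
j=15: r + 14k = 4231.738 → ⌈·⌉ = 4232
j=16: r + 15k = 4533.238 → ⌈·⌉ = 4534
j=17: r + 16k = 4834.738 → ⌈·⌉ = 4835
j=18: r + 17k = 5136.238 → ⌈·⌉ = 5137

11, 313, 614, 916, 1217, 1519, 1820, 2122, 2423, 2725, 3026, 3328, 3629, 3931, 4232, 4534, 4835, 5137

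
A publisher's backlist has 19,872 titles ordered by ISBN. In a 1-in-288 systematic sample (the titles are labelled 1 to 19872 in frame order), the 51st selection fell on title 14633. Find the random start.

k = 288
r = 14633 − (51−1)×288 = 14633 − 14400 = 233

233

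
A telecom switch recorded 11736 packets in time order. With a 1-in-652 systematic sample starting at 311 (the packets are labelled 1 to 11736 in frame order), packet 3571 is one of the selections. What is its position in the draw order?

k = 652
position = (3571 − 311)/652 + 1 = 3260/652 + 1 = 5 + 1 = 6

6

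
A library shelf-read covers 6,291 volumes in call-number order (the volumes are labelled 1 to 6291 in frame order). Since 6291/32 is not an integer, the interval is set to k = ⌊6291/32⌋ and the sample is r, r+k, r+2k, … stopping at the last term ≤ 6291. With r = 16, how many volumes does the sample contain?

k = ⌊6291/32⌋ = 196
Achieved size = ⌊(6291 − 16)/196⌋ + 1 = ⌊6275/196⌋ + 1 = 32 + 1 = 33
(last selection: 16 + 32×196 = 6288 ≤ 6291; next would be 6484 > 6291)

33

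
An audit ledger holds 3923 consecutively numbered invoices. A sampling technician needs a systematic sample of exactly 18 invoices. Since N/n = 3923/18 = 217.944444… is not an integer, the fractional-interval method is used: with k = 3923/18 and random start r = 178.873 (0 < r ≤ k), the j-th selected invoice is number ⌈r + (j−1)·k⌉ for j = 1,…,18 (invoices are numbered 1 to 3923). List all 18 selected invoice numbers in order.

179, 397, 615, 833, 1051, 1269, 1487, 1705, 1923, 2141, 2359, 2577, 2795, 3013, 3231, 3449, 3666, 3884

j=1: r + 0k = 178.873 → ⌈·⌉ = 179
j=2: r + 1k = 396.817444… → ⌈·⌉ = 397
j=3: r + 2k = 614.761888… → ⌈·⌉ = 615
j=4: r + 3k = 832.706333… → ⌈·⌉ = 833
j=5: r + 4k = 1050.650777… → ⌈·⌉ = 1051
j=6: r + 5k = 1268.595222… → ⌈·⌉ = 1269
j=7: r + 6k = 1486.539666… → ⌈·⌉ = 1487
j=8: r + 7k = 1704.484111… → ⌈·⌉ = 1705
j=9: r + 8k = 1922.428555… → ⌈·⌉ = 1923
j=10: r + 9k = 2140.373 → ⌈·⌉ = 2141
j=11: r + 10k = 2358.317444… → ⌈·⌉ = 2359
j=12: r + 11k = 2576.261888… → ⌈·⌉ = 2577
j=13: r + 12k = 2794.206333… → ⌈·⌉ = 2795
j=14: r + 13k = 3012.150777… → ⌈·⌉ = 3013
j=15: r + 14k = 3230.095222… → ⌈·⌉ = 3231
j=16: r + 15k = 3448.039666… → ⌈·⌉ = 3449
j=17: r + 16k = 3665.984111… → ⌈·⌉ = 3666
j=18: r + 17k = 3883.928555… → ⌈·⌉ = 3884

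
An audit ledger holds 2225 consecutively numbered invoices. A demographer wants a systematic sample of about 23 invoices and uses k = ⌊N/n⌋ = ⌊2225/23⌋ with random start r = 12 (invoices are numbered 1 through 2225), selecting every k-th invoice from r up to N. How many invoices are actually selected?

24

k = ⌊2225/23⌋ = 96
Achieved size = ⌊(2225 − 12)/96⌋ + 1 = ⌊2213/96⌋ + 1 = 23 + 1 = 24
(last selection: 12 + 23×96 = 2220 ≤ 2225; next would be 2316 > 2225)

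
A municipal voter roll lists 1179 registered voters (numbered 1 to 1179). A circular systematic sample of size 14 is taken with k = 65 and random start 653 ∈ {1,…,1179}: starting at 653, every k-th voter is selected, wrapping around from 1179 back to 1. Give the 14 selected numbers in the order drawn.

Selection 1: 653
Selection 2: 653 + 65 = 718
Selection 3: 718 + 65 = 783
Selection 4: 783 + 65 = 848
Selection 5: 848 + 65 = 913
Selection 6: 913 + 65 = 978
Selection 7: 978 + 65 = 1043
Selection 8: 1043 + 65 = 1108
Selection 9: 1108 + 65 = 1173
Selection 10: 1173 + 65 = 1238 → 1238 − 1179 = 59
Selection 11: 59 + 65 = 124
Selection 12: 124 + 65 = 189
Selection 13: 189 + 65 = 254
Selection 14: 254 + 65 = 319

653, 718, 783, 848, 913, 978, 1043, 1108, 1173, 59, 124, 189, 254, 319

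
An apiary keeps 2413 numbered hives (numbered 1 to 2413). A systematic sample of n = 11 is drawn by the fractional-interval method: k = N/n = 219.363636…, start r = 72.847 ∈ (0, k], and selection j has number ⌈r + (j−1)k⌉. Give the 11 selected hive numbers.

73, 293, 512, 731, 951, 1170, 1390, 1609, 1828, 2048, 2267

j=1: r + 0k = 72.847 → ⌈·⌉ = 73
j=2: r + 1k = 292.210636… → ⌈·⌉ = 293
j=3: r + 2k = 511.574272… → ⌈·⌉ = 512
j=4: r + 3k = 730.937909… → ⌈·⌉ = 731
j=5: r + 4k = 950.301545… → ⌈·⌉ = 951
j=6: r + 5k = 1169.665181… → ⌈·⌉ = 1170
j=7: r + 6k = 1389.028818… → ⌈·⌉ = 1390
j=8: r + 7k = 1608.392454… → ⌈·⌉ = 1609
j=9: r + 8k = 1827.756090… → ⌈·⌉ = 1828
j=10: r + 9k = 2047.119727… → ⌈·⌉ = 2048
j=11: r + 10k = 2266.483363… → ⌈·⌉ = 2267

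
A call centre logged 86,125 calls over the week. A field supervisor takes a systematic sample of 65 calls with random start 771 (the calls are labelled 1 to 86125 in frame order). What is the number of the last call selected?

k = 86125/65 = 1325
65th selection = r + (65−1)·k = 771 + 64×1325 = 771 + 84800 = 85571

85571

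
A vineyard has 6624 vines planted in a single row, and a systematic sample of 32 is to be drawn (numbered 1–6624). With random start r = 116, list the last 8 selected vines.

5084, 5291, 5498, 5705, 5912, 6119, 6326, 6533

k = N/n = 6624/32 = 207
25th selection = 116 + 24×207 = 5084
26th: 5084 + 207 = 5291
27th: 5291 + 207 = 5498
28th: 5498 + 207 = 5705
29th: 5705 + 207 = 5912
30th: 5912 + 207 = 6119
31st: 6119 + 207 = 6326
32nd: 6326 + 207 = 6533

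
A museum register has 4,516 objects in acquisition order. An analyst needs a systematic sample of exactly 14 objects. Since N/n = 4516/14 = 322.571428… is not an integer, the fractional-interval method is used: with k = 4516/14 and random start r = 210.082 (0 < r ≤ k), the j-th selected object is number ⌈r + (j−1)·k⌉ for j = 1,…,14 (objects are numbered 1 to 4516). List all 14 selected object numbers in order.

j=1: r + 0k = 210.082 → ⌈·⌉ = 211
j=2: r + 1k = 532.653428… → ⌈·⌉ = 533
j=3: r + 2k = 855.224857… → ⌈·⌉ = 856
j=4: r + 3k = 1177.796285… → ⌈·⌉ = 1178
j=5: r + 4k = 1500.367714… → ⌈·⌉ = 1501
j=6: r + 5k = 1822.939142… → ⌈·⌉ = 1823
j=7: r + 6k = 2145.510571… → ⌈·⌉ = 2146
j=8: r + 7k = 2468.082 → ⌈·⌉ = 2469
j=9: r + 8k = 2790.653428… → ⌈·⌉ = 2791
j=10: r + 9k = 3113.224857… → ⌈·⌉ = 3114
j=11: r + 10k = 3435.796285… → ⌈·⌉ = 3436
j=12: r + 11k = 3758.367714… → ⌈·⌉ = 3759
j=13: r + 12k = 4080.939142… → ⌈·⌉ = 4081
j=14: r + 13k = 4403.510571… → ⌈·⌉ = 4404

211, 533, 856, 1178, 1501, 1823, 2146, 2469, 2791, 3114, 3436, 3759, 4081, 4404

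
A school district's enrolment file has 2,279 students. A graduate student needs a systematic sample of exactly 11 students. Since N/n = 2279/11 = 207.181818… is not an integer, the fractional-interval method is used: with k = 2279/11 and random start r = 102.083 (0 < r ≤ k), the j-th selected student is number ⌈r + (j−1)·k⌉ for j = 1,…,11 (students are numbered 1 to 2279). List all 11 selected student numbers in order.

103, 310, 517, 724, 931, 1138, 1346, 1553, 1760, 1967, 2174

j=1: r + 0k = 102.083 → ⌈·⌉ = 103
j=2: r + 1k = 309.264818… → ⌈·⌉ = 310
j=3: r + 2k = 516.446636… → ⌈·⌉ = 517
j=4: r + 3k = 723.628454… → ⌈·⌉ = 724
j=5: r + 4k = 930.810272… → ⌈·⌉ = 931
j=6: r + 5k = 1137.992090… → ⌈·⌉ = 1138
j=7: r + 6k = 1345.173909… → ⌈·⌉ = 1346
j=8: r + 7k = 1552.355727… → ⌈·⌉ = 1553
j=9: r + 8k = 1759.537545… → ⌈·⌉ = 1760
j=10: r + 9k = 1966.719363… → ⌈·⌉ = 1967
j=11: r + 10k = 2173.901181… → ⌈·⌉ = 2174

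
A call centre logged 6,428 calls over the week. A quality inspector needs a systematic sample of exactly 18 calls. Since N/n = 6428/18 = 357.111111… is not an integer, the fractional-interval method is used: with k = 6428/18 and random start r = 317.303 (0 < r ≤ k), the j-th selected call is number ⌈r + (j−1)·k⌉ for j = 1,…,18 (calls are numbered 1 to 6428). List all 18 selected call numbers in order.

j=1: r + 0k = 317.303 → ⌈·⌉ = 318
j=2: r + 1k = 674.414111… → ⌈·⌉ = 675
j=3: r + 2k = 1031.525222… → ⌈·⌉ = 1032
j=4: r + 3k = 1388.636333… → ⌈·⌉ = 1389
j=5: r + 4k = 1745.747444… → ⌈·⌉ = 1746
j=6: r + 5k = 2102.858555… → ⌈·⌉ = 2103
j=7: r + 6k = 2459.969666… → ⌈·⌉ = 2460
j=8: r + 7k = 2817.080777… → ⌈·⌉ = 2818
j=9: r + 8k = 3174.191888… → ⌈·⌉ = 3175
j=10: r + 9k = 3531.303 → ⌈·⌉ = 3532
j=11: r + 10k = 3888.414111… → ⌈·⌉ = 3889
j=12: r + 11k = 4245.525222… → ⌈·⌉ = 4246
j=13: r + 12k = 4602.636333… → ⌈·⌉ = 4603
j=14: r + 13k = 4959.747444… → ⌈·⌉ = 4960
j=15: r + 14k = 5316.858555… → ⌈·⌉ = 5317
j=16: r + 15k = 5673.969666… → ⌈·⌉ = 5674
j=17: r + 16k = 6031.080777… → ⌈·⌉ = 6032
j=18: r + 17k = 6388.191888… → ⌈·⌉ = 6389

318, 675, 1032, 1389, 1746, 2103, 2460, 2818, 3175, 3532, 3889, 4246, 4603, 4960, 5317, 5674, 6032, 6389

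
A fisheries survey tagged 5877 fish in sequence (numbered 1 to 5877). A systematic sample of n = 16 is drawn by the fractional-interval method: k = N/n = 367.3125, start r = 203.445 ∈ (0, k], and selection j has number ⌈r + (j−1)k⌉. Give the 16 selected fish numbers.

j=1: r + 0k = 203.445 → ⌈·⌉ = 204
j=2: r + 1k = 570.7575 → ⌈·⌉ = 571
j=3: r + 2k = 938.07 → ⌈·⌉ = 939
j=4: r + 3k = 1305.3825 → ⌈·⌉ = 1306
j=5: r + 4k = 1672.695 → ⌈·⌉ = 1673
j=6: r + 5k = 2040.0075 → ⌈·⌉ = 2041
j=7: r + 6k = 2407.32 → ⌈·⌉ = 2408
j=8: r + 7k = 2774.6325 → ⌈·⌉ = 2775
j=9: r + 8k = 3141.945 → ⌈·⌉ = 3142
j=10: r + 9k = 3509.2575 → ⌈·⌉ = 3510
j=11: r + 10k = 3876.57 → ⌈·⌉ = 3877
j=12: r + 11k = 4243.8825 → ⌈·⌉ = 4244
j=13: r + 12k = 4611.195 → ⌈·⌉ = 4612
j=14: r + 13k = 4978.5075 → ⌈·⌉ = 4979
j=15: r + 14k = 5345.82 → ⌈·⌉ = 5346
j=16: r + 15k = 5713.1325 → ⌈·⌉ = 5714

204, 571, 939, 1306, 1673, 2041, 2408, 2775, 3142, 3510, 3877, 4244, 4612, 4979, 5346, 5714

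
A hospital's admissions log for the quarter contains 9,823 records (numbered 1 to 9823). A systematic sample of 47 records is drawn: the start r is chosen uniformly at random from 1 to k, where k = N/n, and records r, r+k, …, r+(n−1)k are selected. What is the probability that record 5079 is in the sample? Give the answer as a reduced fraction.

k = 9823/47 = 209.
Record 5079 is selected iff r ≡ 5079 (mod 209); exactly one such r in {1,…,209}.
Inclusion probability = 1/209.

1/209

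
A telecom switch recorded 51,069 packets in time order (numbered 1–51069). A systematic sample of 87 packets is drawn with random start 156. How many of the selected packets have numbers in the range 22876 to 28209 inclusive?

k = 51069/87 = 587
First selection ≥ 22876: 156 + ⌈(22876−156)/587⌉·587 = 156 + 39×587 = 23049
Last selection ≤ 28209: 156 + ⌊(28209−156)/587⌋·587 = 156 + 47×587 = 27745
Count = 47 − 39 + 1 = 9

9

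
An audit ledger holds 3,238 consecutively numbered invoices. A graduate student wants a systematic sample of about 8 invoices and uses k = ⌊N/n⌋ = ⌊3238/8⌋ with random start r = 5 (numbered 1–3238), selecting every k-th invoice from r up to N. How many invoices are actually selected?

9

k = ⌊3238/8⌋ = 404
Achieved size = ⌊(3238 − 5)/404⌋ + 1 = ⌊3233/404⌋ + 1 = 8 + 1 = 9
(last selection: 5 + 8×404 = 3237 ≤ 3238; next would be 3641 > 3238)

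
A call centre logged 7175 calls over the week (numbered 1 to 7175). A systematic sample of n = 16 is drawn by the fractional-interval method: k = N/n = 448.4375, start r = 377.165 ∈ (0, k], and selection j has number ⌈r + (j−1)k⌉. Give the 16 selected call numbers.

j=1: r + 0k = 377.165 → ⌈·⌉ = 378
j=2: r + 1k = 825.6025 → ⌈·⌉ = 826
j=3: r + 2k = 1274.04 → ⌈·⌉ = 1275
j=4: r + 3k = 1722.4775 → ⌈·⌉ = 1723
j=5: r + 4k = 2170.915 → ⌈·⌉ = 2171
j=6: r + 5k = 2619.3525 → ⌈·⌉ = 2620
j=7: r + 6k = 3067.79 → ⌈·⌉ = 3068
j=8: r + 7k = 3516.2275 → ⌈·⌉ = 3517
j=9: r + 8k = 3964.665 → ⌈·⌉ = 3965
j=10: r + 9k = 4413.1025 → ⌈·⌉ = 4414
j=11: r + 10k = 4861.54 → ⌈·⌉ = 4862
j=12: r + 11k = 5309.9775 → ⌈·⌉ = 5310
j=13: r + 12k = 5758.415 → ⌈·⌉ = 5759
j=14: r + 13k = 6206.8525 → ⌈·⌉ = 6207
j=15: r + 14k = 6655.29 → ⌈·⌉ = 6656
j=16: r + 15k = 7103.7275 → ⌈·⌉ = 7104

378, 826, 1275, 1723, 2171, 2620, 3068, 3517, 3965, 4414, 4862, 5310, 5759, 6207, 6656, 7104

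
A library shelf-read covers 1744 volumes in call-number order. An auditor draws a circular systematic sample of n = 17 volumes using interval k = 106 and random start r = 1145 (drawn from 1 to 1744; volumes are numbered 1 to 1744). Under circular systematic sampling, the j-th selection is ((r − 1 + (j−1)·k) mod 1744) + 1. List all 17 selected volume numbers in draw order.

Selection 1: 1145
Selection 2: 1145 + 106 = 1251
Selection 3: 1251 + 106 = 1357
Selection 4: 1357 + 106 = 1463
Selection 5: 1463 + 106 = 1569
Selection 6: 1569 + 106 = 1675
Selection 7: 1675 + 106 = 1781 → 1781 − 1744 = 37
Selection 8: 37 + 106 = 143
Selection 9: 143 + 106 = 249
Selection 10: 249 + 106 = 355
Selection 11: 355 + 106 = 461
Selection 12: 461 + 106 = 567
Selection 13: 567 + 106 = 673
Selection 14: 673 + 106 = 779
Selection 15: 779 + 106 = 885
Selection 16: 885 + 106 = 991
Selection 17: 991 + 106 = 1097

1145, 1251, 1357, 1463, 1569, 1675, 37, 143, 249, 355, 461, 567, 673, 779, 885, 991, 1097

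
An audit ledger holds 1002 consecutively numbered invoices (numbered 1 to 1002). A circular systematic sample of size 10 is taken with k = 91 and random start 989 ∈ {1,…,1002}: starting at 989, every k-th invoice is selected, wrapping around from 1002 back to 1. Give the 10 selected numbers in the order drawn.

Selection 1: 989
Selection 2: 989 + 91 = 1080 → 1080 − 1002 = 78
Selection 3: 78 + 91 = 169
Selection 4: 169 + 91 = 260
Selection 5: 260 + 91 = 351
Selection 6: 351 + 91 = 442
Selection 7: 442 + 91 = 533
Selection 8: 533 + 91 = 624
Selection 9: 624 + 91 = 715
Selection 10: 715 + 91 = 806

989, 78, 169, 260, 351, 442, 533, 624, 715, 806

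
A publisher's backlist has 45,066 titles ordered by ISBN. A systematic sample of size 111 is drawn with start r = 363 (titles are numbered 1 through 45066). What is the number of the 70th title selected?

28377

k = 45066/111 = 406
70th selection = r + (70−1)·k = 363 + 69×406 = 363 + 28014 = 28377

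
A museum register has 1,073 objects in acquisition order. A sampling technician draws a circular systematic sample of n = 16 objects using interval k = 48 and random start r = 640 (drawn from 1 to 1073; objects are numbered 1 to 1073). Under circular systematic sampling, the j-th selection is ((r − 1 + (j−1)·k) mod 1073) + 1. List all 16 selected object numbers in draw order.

640, 688, 736, 784, 832, 880, 928, 976, 1024, 1072, 47, 95, 143, 191, 239, 287

Selection 1: 640
Selection 2: 640 + 48 = 688
Selection 3: 688 + 48 = 736
Selection 4: 736 + 48 = 784
Selection 5: 784 + 48 = 832
Selection 6: 832 + 48 = 880
Selection 7: 880 + 48 = 928
Selection 8: 928 + 48 = 976
Selection 9: 976 + 48 = 1024
Selection 10: 1024 + 48 = 1072
Selection 11: 1072 + 48 = 1120 → 1120 − 1073 = 47
Selection 12: 47 + 48 = 95
Selection 13: 95 + 48 = 143
Selection 14: 143 + 48 = 191
Selection 15: 191 + 48 = 239
Selection 16: 239 + 48 = 287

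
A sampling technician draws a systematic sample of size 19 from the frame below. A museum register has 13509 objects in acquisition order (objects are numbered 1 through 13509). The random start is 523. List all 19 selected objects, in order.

523, 1234, 1945, 2656, 3367, 4078, 4789, 5500, 6211, 6922, 7633, 8344, 9055, 9766, 10477, 11188, 11899, 12610, 13321

k = N/n = 13509/19 = 711
object 1: 523
object 2: 523 + 711 = 1234
object 3: 1234 + 711 = 1945
object 4: 1945 + 711 = 2656
object 5: 2656 + 711 = 3367
object 6: 3367 + 711 = 4078
object 7: 4078 + 711 = 4789
object 8: 4789 + 711 = 5500
object 9: 5500 + 711 = 6211
object 10: 6211 + 711 = 6922
object 11: 6922 + 711 = 7633
object 12: 7633 + 711 = 8344
object 13: 8344 + 711 = 9055
object 14: 9055 + 711 = 9766
object 15: 9766 + 711 = 10477
object 16: 10477 + 711 = 11188
object 17: 11188 + 711 = 11899
object 18: 11899 + 711 = 12610
object 19: 12610 + 711 = 13321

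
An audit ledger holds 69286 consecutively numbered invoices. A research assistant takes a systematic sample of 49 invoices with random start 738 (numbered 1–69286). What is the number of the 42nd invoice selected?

58712

k = 69286/49 = 1414
42nd selection = r + (42−1)·k = 738 + 41×1414 = 738 + 57974 = 58712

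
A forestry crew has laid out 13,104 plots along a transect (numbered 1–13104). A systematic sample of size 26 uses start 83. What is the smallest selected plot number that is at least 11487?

k = 13104/26 = 504
Steps past start: ⌈(11487 − 83)/504⌉ = ⌈11404/504⌉ = 23
Selected plot: 83 + 23×504 = 11675

11675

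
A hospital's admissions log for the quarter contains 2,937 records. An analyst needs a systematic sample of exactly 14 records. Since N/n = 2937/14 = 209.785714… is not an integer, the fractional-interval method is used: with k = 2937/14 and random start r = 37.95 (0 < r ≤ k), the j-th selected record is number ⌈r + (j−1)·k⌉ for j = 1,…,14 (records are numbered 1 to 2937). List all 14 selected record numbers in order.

38, 248, 458, 668, 878, 1087, 1297, 1507, 1717, 1927, 2136, 2346, 2556, 2766

j=1: r + 0k = 37.95 → ⌈·⌉ = 38
j=2: r + 1k = 247.735714… → ⌈·⌉ = 248
j=3: r + 2k = 457.521428… → ⌈·⌉ = 458
j=4: r + 3k = 667.307142… → ⌈·⌉ = 668
j=5: r + 4k = 877.092857… → ⌈·⌉ = 878
j=6: r + 5k = 1086.878571… → ⌈·⌉ = 1087
j=7: r + 6k = 1296.664285… → ⌈·⌉ = 1297
j=8: r + 7k = 1506.45 → ⌈·⌉ = 1507
j=9: r + 8k = 1716.235714… → ⌈·⌉ = 1717
j=10: r + 9k = 1926.021428… → ⌈·⌉ = 1927
j=11: r + 10k = 2135.807142… → ⌈·⌉ = 2136
j=12: r + 11k = 2345.592857… → ⌈·⌉ = 2346
j=13: r + 12k = 2555.378571… → ⌈·⌉ = 2556
j=14: r + 13k = 2765.164285… → ⌈·⌉ = 2766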